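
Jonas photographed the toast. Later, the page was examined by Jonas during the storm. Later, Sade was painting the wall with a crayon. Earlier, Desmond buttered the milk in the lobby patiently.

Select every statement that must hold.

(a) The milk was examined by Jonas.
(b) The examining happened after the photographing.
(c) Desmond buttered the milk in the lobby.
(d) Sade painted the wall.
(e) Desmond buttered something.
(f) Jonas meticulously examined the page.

(a) Not entailed — Jonas examined the page, not the milk; the milk belongs to the buttering event.
(b) Entailed — the narrative places the photographing before the examining.
(c) Entailed — this follows by dropping conjuncts from the buttering event's description.
(d) Not entailed — 'was painting' is progressive on an accomplishment; it does not entail the completed 'painted'.
(e) Entailed — this follows by dropping conjuncts from the buttering event's description.
(f) Not entailed — 'meticulously' adds information not in the original event.

(b), (c), (e)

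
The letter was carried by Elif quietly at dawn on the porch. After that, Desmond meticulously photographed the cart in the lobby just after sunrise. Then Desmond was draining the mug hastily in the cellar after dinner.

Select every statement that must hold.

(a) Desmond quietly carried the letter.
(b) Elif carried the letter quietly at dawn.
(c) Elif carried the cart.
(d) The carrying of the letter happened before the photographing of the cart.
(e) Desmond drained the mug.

(b), (d)

(a) Not entailed — the passage has Elif carrying the letter, not Desmond.
(b) Entailed — the original entails any weakening of itself; this just drops 'on the porch'.
(c) Not entailed — Elif carried the letter, not the cart; the cart belongs to the photographing event.
(d) Entailed — the narrative places the carrying before the photographing.
(e) Not entailed — 'was draining' is progressive on an accomplishment; it does not entail the completed 'drained'.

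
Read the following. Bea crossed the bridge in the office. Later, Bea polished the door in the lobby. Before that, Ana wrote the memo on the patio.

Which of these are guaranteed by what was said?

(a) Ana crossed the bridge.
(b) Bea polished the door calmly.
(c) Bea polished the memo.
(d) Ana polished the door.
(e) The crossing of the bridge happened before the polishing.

(a) Not entailed — the passage has Bea crossing the bridge, not Ana.
(b) Not entailed — 'calmly' adds information not in the original event.
(c) Not entailed — Bea polished the door, not the memo; the memo belongs to the writing event.
(d) Not entailed — the passage has Bea polishing the door, not Ana.
(e) Entailed — the narrative places the crossing before the polishing.

(e)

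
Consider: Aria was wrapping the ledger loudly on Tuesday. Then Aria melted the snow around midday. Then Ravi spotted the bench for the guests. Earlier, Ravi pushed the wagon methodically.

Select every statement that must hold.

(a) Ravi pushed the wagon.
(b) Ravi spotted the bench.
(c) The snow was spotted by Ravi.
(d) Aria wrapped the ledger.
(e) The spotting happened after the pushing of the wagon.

(a) Entailed — dropping 'methodically' leaves a sub-description the original still satisfies.
(b) Entailed — every conjunct here is already in the original spotting event.
(c) Not entailed — Ravi spotted the bench, not the snow; the snow belongs to the melting event.
(d) Not entailed — 'was wrapping' is progressive on an accomplishment; it does not entail the completed 'wrapped'.
(e) Entailed — the narrative places the pushing before the spotting.

(a), (b), (e)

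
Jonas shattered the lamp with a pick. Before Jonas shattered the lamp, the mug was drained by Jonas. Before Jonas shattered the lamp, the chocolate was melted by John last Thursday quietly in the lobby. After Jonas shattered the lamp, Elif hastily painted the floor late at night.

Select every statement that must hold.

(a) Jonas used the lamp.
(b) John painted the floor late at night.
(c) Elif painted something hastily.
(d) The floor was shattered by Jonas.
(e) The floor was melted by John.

(c)

(a) Not entailed — the lamp is the patient, not an instrument — Jonas used a pick.
(b) Not entailed — the passage has Elif painting the floor, not John.
(c) Entailed — the original entails any weakening of itself; this just drops 'late at night' and generalizes the patient.
(d) Not entailed — Jonas shattered the lamp, not the floor; the floor belongs to the painting event.
(e) Not entailed — John melted the chocolate, not the floor; the floor belongs to the painting event.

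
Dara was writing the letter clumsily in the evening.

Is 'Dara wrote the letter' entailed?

'was writing' is progressive; for an accomplishment like 'write the letter', it doesn't entail completion.

no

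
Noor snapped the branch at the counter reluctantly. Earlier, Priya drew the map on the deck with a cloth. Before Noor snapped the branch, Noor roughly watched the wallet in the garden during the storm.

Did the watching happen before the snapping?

yes

The narrative orders the watching before the snapping.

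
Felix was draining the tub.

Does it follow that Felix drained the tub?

no

'was draining' is progressive; for an accomplishment like 'drain the tub', it doesn't entail completion.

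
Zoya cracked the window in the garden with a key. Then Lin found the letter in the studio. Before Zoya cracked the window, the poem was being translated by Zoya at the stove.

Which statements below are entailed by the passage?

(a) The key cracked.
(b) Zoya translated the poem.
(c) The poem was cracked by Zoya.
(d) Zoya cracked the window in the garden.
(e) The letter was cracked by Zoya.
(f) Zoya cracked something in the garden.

(a) Not entailed — the window is what cracked, not the key.
(b) Not entailed — 'was translating' is progressive on an accomplishment; it does not entail the completed 'translated'.
(c) Not entailed — Zoya cracked the window, not the poem; the poem belongs to the translating event.
(d) Entailed — dropping 'with a key' leaves a sub-description the original still satisfies.
(e) Not entailed — Zoya cracked the window, not the letter; the letter belongs to the finding event.
(f) Entailed — dropping 'with a key' and generalizing the patient leaves a sub-description the original still satisfies.

(d), (f)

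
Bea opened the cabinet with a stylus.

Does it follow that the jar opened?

Nothing is said about any jar; only the cabinet is affected.

no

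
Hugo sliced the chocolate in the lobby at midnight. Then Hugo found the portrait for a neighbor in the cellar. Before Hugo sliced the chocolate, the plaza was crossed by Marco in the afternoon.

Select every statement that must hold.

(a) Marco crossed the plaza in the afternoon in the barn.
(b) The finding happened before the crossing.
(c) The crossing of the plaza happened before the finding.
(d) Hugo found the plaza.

(a) Not entailed — 'in the barn' adds information not in the original event.
(b) Not entailed — the narrative places the crossing before the finding, not after.
(c) Entailed — the narrative places the crossing before the finding.
(d) Not entailed — Hugo found the portrait, not the plaza; the plaza belongs to the crossing event.

(c)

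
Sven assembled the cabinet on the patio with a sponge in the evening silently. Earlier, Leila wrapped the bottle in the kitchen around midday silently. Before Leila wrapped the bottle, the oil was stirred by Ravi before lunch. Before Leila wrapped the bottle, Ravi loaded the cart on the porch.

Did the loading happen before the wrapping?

The narrative orders the loading before the wrapping.

yes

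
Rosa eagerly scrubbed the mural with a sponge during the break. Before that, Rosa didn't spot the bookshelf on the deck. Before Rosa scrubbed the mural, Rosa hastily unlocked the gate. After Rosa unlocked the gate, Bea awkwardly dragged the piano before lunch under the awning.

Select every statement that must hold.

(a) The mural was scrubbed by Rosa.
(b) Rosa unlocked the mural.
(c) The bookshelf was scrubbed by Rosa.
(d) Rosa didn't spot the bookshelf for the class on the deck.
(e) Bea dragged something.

(a), (d), (e)

(a) Entailed — this follows by dropping conjuncts from the scrubbing event's description.
(b) Not entailed — Rosa unlocked the gate, not the mural; the mural belongs to the scrubbing event.
(c) Not entailed — Rosa scrubbed the mural, not the bookshelf; the bookshelf belongs to the spotting event.
(d) Entailed — under negation, adding a further restriction is entailed: if no such spotting event occurred, none occurred for the class either.
(e) Entailed — this follows by dropping conjuncts from the dragging event's description.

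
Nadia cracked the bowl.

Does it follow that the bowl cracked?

yes

'Nadia cracked the bowl' is the causative; it entails the inchoative 'the bowl cracked'.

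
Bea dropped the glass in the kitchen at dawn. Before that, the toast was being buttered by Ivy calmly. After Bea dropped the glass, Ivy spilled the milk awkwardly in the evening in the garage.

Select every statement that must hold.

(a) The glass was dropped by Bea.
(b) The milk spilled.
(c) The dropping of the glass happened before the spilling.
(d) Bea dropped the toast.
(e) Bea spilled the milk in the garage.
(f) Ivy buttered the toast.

(a) Entailed — every conjunct here is already in the original dropping event.
(b) Entailed — 'Ivy spilled the milk' is causative; it entails the inchoative 'the milk spilled'.
(c) Entailed — the narrative places the dropping before the spilling.
(d) Not entailed — Bea dropped the glass, not the toast; the toast belongs to the buttering event.
(e) Not entailed — the passage has Ivy spilling the milk, not Bea.
(f) Not entailed — 'was buttering' is progressive on an accomplishment; it does not entail the completed 'buttered'.

(a), (b), (c)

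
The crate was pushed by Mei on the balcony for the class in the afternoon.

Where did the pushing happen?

'on the balcony' marks the location of the pushing event.

on the balcony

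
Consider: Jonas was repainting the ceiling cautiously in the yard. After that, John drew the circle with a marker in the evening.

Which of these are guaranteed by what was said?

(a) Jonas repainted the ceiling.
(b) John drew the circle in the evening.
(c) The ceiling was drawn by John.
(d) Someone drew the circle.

(b), (d)

(a) Not entailed — 'was repainting' is progressive on an accomplishment; it does not entail the completed 'repainted'.
(b) Entailed — every conjunct here is already in the original drawing event.
(c) Not entailed — John drew the circle, not the ceiling; the ceiling belongs to the repainting event.
(d) Entailed — this follows by dropping conjuncts from the drawing event's description.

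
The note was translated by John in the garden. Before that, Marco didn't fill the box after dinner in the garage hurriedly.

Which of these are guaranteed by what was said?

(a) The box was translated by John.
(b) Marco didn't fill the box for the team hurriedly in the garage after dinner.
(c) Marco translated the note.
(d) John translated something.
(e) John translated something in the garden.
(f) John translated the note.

(a) Not entailed — John translated the note, not the box; the box belongs to the filling event.
(b) Entailed — under negation, adding a further restriction is entailed: if no such filling event occurred, none occurred for the team either.
(c) Not entailed — the passage has John translating the note, not Marco.
(d) Entailed — this follows by dropping conjuncts from the translating event's description.
(e) Entailed — the original entails any weakening of itself; this just generalizes the patient.
(f) Entailed — the original entails any weakening of itself; this just drops 'in the garden'.

(b), (d), (e), (f)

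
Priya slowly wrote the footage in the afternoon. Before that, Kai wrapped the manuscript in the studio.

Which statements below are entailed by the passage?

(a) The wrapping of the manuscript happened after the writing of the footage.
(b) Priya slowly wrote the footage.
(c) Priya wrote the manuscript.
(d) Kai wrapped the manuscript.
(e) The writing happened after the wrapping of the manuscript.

(a) Not entailed — the narrative places the wrapping before the writing, not after.
(b) Entailed — every conjunct here is already in the original writing event.
(c) Not entailed — Priya wrote the footage, not the manuscript; the manuscript belongs to the wrapping event.
(d) Entailed — every conjunct here is already in the original wrapping event.
(e) Entailed — the narrative places the wrapping before the writing.

(b), (d), (e)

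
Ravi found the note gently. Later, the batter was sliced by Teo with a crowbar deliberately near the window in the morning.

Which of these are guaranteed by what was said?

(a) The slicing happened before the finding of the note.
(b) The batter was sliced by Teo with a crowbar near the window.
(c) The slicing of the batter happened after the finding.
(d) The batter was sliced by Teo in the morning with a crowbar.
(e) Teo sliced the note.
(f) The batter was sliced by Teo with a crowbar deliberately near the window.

(b), (c), (d), (f)

(a) Not entailed — the narrative places the finding before the slicing, not after.
(b) Entailed — this follows by dropping conjuncts from the slicing event's description.
(c) Entailed — the narrative places the finding before the slicing.
(d) Entailed — the original entails any weakening of itself; this just drops 'deliberately', 'near the window'.
(e) Not entailed — Teo sliced the batter, not the note; the note belongs to the finding event.
(f) Entailed — every conjunct here is already in the original slicing event.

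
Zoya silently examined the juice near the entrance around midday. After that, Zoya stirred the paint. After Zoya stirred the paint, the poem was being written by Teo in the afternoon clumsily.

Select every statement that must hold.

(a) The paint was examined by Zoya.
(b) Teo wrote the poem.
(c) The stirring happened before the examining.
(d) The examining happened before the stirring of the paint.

(d)

(a) Not entailed — Zoya examined the juice, not the paint; the paint belongs to the stirring event.
(b) Not entailed — 'was writing' is progressive on an accomplishment; it does not entail the completed 'wrote'.
(c) Not entailed — the narrative places the examining before the stirring, not after.
(d) Entailed — the narrative places the examining before the stirring.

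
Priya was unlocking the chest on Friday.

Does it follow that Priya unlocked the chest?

no

'was unlocking' is progressive; for an accomplishment like 'unlock the chest', it doesn't entail completion.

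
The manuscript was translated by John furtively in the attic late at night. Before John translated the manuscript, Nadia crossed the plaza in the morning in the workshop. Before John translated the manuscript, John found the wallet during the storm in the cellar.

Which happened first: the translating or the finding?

The connectives place the finding before the translating.

the finding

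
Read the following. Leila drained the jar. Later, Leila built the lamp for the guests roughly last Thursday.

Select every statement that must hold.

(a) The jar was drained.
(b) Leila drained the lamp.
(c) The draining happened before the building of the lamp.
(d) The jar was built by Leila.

(a), (c)

(a) Entailed — every conjunct here is already in the original draining event.
(b) Not entailed — Leila drained the jar, not the lamp; the lamp belongs to the building event.
(c) Entailed — the narrative places the draining before the building.
(d) Not entailed — Leila built the lamp, not the jar; the jar belongs to the draining event.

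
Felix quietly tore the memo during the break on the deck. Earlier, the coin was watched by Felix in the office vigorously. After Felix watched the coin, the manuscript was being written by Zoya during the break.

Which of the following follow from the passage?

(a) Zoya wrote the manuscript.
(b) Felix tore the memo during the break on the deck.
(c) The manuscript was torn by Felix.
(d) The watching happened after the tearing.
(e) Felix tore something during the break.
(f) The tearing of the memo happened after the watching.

(b), (e), (f)

(a) Not entailed — 'was writing' is progressive on an accomplishment; it does not entail the completed 'wrote'.
(b) Entailed — the original entails any weakening of itself; this just drops 'quietly'.
(c) Not entailed — Felix tore the memo, not the manuscript; the manuscript belongs to the writing event.
(d) Not entailed — the narrative places the watching before the tearing, not after.
(e) Entailed — every conjunct here is already in the original tearing event.
(f) Entailed — the narrative places the watching before the tearing.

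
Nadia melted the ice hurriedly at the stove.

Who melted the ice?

'Nadia' marks the agent of the melting event.

Nadia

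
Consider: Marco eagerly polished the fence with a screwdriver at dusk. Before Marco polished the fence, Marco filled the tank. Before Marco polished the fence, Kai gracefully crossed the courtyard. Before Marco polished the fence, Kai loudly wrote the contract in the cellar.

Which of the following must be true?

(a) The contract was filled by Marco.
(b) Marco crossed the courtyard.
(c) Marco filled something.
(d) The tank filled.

(a) Not entailed — Marco filled the tank, not the contract; the contract belongs to the writing event.
(b) Not entailed — the passage has Kai crossing the courtyard, not Marco.
(c) Entailed — the original entails any weakening of itself; this just generalizes the patient.
(d) Entailed — 'Marco filled the tank' is causative; it entails the inchoative 'the tank filled'.

(c), (d)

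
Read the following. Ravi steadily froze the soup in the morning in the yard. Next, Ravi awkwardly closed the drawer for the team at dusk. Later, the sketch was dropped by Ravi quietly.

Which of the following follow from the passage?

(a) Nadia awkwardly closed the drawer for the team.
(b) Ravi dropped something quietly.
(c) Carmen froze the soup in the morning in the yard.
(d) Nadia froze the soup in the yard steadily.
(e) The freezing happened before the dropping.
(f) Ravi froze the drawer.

(b), (e)

(a) Not entailed — the passage has Ravi closing the drawer, not Nadia.
(b) Entailed — generalizing the patient leaves a sub-description the original still satisfies.
(c) Not entailed — the passage has Ravi freezing the soup, not Carmen.
(d) Not entailed — the passage has Ravi freezing the soup, not Nadia.
(e) Entailed — the narrative places the freezing before the dropping.
(f) Not entailed — Ravi froze the soup, not the drawer; the drawer belongs to the closing event.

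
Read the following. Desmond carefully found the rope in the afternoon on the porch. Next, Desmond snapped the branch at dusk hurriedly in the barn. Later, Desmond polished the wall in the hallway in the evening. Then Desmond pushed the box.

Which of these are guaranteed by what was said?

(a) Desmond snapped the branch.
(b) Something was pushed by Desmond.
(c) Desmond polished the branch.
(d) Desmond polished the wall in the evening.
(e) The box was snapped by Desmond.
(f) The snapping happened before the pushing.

(a), (b), (d), (f)

(a) Entailed — this follows by dropping conjuncts from the snapping event's description.
(b) Entailed — generalizing the patient leaves a sub-description the original still satisfies.
(c) Not entailed — Desmond polished the wall, not the branch; the branch belongs to the snapping event.
(d) Entailed — the original entails any weakening of itself; this just drops 'in the hallway'.
(e) Not entailed — Desmond snapped the branch, not the box; the box belongs to the pushing event.
(f) Entailed — the narrative places the snapping before the pushing.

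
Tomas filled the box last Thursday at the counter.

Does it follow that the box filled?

yes

'Tomas filled the box' is the causative; it entails the inchoative 'the box filled'.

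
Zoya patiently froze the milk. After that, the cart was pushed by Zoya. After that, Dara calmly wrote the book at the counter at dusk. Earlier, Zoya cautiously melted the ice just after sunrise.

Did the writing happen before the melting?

no

The narrative orders the melting before the writing.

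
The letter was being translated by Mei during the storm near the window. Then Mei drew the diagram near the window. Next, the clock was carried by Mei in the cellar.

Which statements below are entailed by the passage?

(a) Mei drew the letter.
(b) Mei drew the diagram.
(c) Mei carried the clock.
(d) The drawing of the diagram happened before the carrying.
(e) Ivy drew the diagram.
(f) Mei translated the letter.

(a) Not entailed — Mei drew the diagram, not the letter; the letter belongs to the translating event.
(b) Entailed — dropping 'near the window' leaves a sub-description the original still satisfies.
(c) Entailed — dropping 'in the cellar' leaves a sub-description the original still satisfies.
(d) Entailed — the narrative places the drawing before the carrying.
(e) Not entailed — the passage has Mei drawing the diagram, not Ivy.
(f) Not entailed — 'was translating' is progressive on an accomplishment; it does not entail the completed 'translated'.

(b), (c), (d)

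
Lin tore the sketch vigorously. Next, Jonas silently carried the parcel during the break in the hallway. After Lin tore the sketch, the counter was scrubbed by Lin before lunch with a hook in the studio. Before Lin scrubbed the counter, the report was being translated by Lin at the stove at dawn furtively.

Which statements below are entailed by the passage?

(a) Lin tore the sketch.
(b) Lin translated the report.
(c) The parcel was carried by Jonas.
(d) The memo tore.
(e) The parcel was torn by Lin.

(a), (c)

(a) Entailed — the original entails any weakening of itself; this just drops 'vigorously'.
(b) Not entailed — 'was translating' is progressive on an accomplishment; it does not entail the completed 'translated'.
(c) Entailed — this follows by dropping conjuncts from the carrying event's description.
(d) Not entailed — the sketch is what tore, not the memo.
(e) Not entailed — Lin tore the sketch, not the parcel; the parcel belongs to the carrying event.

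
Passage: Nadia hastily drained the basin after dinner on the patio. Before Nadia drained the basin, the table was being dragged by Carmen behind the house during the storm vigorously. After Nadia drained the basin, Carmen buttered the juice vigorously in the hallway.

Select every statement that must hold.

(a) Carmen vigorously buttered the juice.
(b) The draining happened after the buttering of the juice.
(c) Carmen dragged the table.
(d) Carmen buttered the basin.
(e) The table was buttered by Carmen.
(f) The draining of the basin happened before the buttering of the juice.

(a), (c), (f)

(a) Entailed — every conjunct here is already in the original buttering event.
(b) Not entailed — the narrative places the draining before the buttering, not after.
(c) Entailed — 'drag' is an activity; 'was dragging' entails that some dragging happened, so 'dragged' holds.
(d) Not entailed — Carmen buttered the juice, not the basin; the basin belongs to the draining event.
(e) Not entailed — Carmen buttered the juice, not the table; the table belongs to the dragging event.
(f) Entailed — the narrative places the draining before the buttering.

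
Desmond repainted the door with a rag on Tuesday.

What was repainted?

the door

'the door' marks the patient of the repainting event.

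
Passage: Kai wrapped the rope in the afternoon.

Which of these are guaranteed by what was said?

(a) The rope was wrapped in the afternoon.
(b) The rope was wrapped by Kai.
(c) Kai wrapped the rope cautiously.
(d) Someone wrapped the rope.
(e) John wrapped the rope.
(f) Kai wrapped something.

(a), (b), (d), (f)

(a) Entailed — every conjunct here is already in the original wrapping event.
(b) Entailed — this follows by dropping conjuncts from the wrapping event's description.
(c) Not entailed — 'cautiously' adds information not in the original event.
(d) Entailed — dropping 'in the afternoon' and generalizing the agent leaves a sub-description the original still satisfies.
(e) Not entailed — the passage has Kai wrapping the rope, not John.
(f) Entailed — every conjunct here is already in the original wrapping event.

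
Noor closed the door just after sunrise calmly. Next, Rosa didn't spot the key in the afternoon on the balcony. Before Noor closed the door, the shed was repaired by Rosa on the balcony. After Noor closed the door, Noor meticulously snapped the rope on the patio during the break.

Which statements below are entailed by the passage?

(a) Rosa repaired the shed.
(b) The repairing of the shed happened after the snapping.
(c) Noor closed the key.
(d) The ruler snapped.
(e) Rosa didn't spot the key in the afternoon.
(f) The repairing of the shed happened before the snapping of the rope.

(a) Entailed — the original entails any weakening of itself; this just drops 'on the balcony'.
(b) Not entailed — the narrative places the repairing before the snapping, not after.
(c) Not entailed — Noor closed the door, not the key; the key belongs to the spotting event.
(d) Not entailed — the rope is what snapped, not the ruler.
(e) Not entailed — dropping 'on the balcony' under negation is not valid — the original leaves open that Rosa spotted the key some other way.
(f) Entailed — the narrative places the repairing before the snapping.

(a), (f)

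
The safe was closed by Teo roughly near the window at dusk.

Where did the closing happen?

'near the window' marks the location of the closing event.

near the window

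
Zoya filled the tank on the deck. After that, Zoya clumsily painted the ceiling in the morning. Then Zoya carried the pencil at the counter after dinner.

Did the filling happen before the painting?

The narrative orders the filling before the painting.

yes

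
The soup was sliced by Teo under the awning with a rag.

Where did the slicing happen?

under the awning

'under the awning' marks the location of the slicing event.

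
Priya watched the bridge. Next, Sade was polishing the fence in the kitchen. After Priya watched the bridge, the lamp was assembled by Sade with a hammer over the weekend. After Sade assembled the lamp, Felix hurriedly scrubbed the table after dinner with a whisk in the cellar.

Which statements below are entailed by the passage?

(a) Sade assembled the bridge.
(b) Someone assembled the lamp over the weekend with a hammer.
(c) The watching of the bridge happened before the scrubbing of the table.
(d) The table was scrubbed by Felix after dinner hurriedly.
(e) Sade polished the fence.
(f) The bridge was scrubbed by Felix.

(b), (c), (d), (e)

(a) Not entailed — Sade assembled the lamp, not the bridge; the bridge belongs to the watching event.
(b) Entailed — generalizing the agent leaves a sub-description the original still satisfies.
(c) Entailed — the narrative places the watching before the scrubbing.
(d) Entailed — dropping 'in the cellar', 'with a whisk' leaves a sub-description the original still satisfies.
(e) Entailed — 'polish' is an activity; 'was polishing' entails that some polishing happened, so 'polished' holds.
(f) Not entailed — Felix scrubbed the table, not the bridge; the bridge belongs to the watching event.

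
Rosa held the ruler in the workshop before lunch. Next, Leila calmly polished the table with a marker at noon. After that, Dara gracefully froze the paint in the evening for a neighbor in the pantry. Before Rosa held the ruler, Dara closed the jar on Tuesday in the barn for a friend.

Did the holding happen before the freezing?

yes

The narrative orders the holding before the freezing.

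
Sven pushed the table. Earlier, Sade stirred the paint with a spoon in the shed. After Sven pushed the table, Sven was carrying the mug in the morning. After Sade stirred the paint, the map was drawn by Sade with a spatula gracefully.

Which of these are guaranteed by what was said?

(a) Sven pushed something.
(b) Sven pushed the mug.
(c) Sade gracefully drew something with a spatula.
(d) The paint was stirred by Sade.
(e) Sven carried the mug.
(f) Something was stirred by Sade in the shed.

(a), (c), (d), (e), (f)

(a) Entailed — this follows by dropping conjuncts from the pushing event's description.
(b) Not entailed — Sven pushed the table, not the mug; the mug belongs to the carrying event.
(c) Entailed — the original entails any weakening of itself; this just generalizes the patient.
(d) Entailed — the original entails any weakening of itself; this just drops 'in the shed', 'with a spoon'.
(e) Entailed — 'carry' is an activity; 'was carrying' entails that some carrying happened, so 'carried' holds.
(f) Entailed — the original entails any weakening of itself; this just drops 'with a spoon' and generalizes the patient.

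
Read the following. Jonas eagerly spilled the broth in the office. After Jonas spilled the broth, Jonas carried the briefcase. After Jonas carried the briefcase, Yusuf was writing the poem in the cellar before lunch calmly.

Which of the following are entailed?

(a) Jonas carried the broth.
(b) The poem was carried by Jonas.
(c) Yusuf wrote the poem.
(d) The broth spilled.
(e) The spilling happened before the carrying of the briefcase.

(d), (e)

(a) Not entailed — Jonas carried the briefcase, not the broth; the broth belongs to the spilling event.
(b) Not entailed — Jonas carried the briefcase, not the poem; the poem belongs to the writing event.
(c) Not entailed — 'was writing' is progressive on an accomplishment; it does not entail the completed 'wrote'.
(d) Entailed — 'Jonas spilled the broth' is causative; it entails the inchoative 'the broth spilled'.
(e) Entailed — the narrative places the spilling before the carrying.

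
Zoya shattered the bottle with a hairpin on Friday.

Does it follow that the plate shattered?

Nothing is said about any plate; only the bottle is affected.

no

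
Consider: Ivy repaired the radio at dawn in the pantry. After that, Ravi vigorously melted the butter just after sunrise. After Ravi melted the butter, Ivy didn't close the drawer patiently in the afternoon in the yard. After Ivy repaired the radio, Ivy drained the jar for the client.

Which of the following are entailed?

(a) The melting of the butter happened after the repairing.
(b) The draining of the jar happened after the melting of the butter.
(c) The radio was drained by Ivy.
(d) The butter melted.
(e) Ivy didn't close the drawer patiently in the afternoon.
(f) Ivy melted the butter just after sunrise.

(a) Entailed — the narrative places the repairing before the melting.
(b) Not entailed — the narrative doesn't order the melting relative to the draining.
(c) Not entailed — Ivy drained the jar, not the radio; the radio belongs to the repairing event.
(d) Entailed — 'Ravi melted the butter' is causative; it entails the inchoative 'the butter melted'.
(e) Not entailed — dropping 'in the yard' under negation is not valid — the original leaves open that Ivy closed the drawer some other way.
(f) Not entailed — the passage has Ravi melting the butter, not Ivy.

(a), (d)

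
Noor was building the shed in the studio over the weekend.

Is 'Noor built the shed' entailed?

'was building' is progressive; for an accomplishment like 'build the shed', it doesn't entail completion.

no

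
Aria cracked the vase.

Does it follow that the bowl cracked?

no

Nothing is said about any bowl; only the vase is affected.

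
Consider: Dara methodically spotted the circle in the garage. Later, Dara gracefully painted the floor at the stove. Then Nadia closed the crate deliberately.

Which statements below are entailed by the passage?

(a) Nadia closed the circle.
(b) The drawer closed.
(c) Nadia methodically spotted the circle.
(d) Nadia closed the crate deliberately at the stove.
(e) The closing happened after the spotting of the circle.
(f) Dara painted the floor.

(e), (f)

(a) Not entailed — Nadia closed the crate, not the circle; the circle belongs to the spotting event.
(b) Not entailed — the crate is what closed, not the drawer.
(c) Not entailed — the passage has Dara spotting the circle, not Nadia.
(d) Not entailed — 'at the stove' adds information not in the original event.
(e) Entailed — the narrative places the spotting before the closing.
(f) Entailed — dropping 'at the stove', 'gracefully' leaves a sub-description the original still satisfies.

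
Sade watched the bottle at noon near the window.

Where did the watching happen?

'near the window' marks the location of the watching event.

near the window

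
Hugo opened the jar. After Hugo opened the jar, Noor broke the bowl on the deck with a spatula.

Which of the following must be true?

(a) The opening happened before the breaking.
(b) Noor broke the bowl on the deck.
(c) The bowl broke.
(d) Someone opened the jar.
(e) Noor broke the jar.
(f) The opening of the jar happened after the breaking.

(a), (b), (c), (d)

(a) Entailed — the narrative places the opening before the breaking.
(b) Entailed — this follows by dropping conjuncts from the breaking event's description.
(c) Entailed — 'Noor broke the bowl' is causative; it entails the inchoative 'the bowl broke'.
(d) Entailed — every conjunct here is already in the original opening event.
(e) Not entailed — Noor broke the bowl, not the jar; the jar belongs to the opening event.
(f) Not entailed — the narrative places the opening before the breaking, not after.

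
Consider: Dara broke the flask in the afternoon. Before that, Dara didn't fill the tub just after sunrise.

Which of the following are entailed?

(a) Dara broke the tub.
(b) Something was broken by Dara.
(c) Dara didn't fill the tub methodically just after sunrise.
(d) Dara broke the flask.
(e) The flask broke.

(b), (c), (d), (e)

(a) Not entailed — Dara broke the flask, not the tub; the tub belongs to the filling event.
(b) Entailed — this follows by dropping conjuncts from the breaking event's description.
(c) Entailed — under negation, adding a further restriction is entailed: if no such filling event occurred, none occurred methodically either.
(d) Entailed — dropping 'in the afternoon' leaves a sub-description the original still satisfies.
(e) Entailed — 'Dara broke the flask' is causative; it entails the inchoative 'the flask broke'.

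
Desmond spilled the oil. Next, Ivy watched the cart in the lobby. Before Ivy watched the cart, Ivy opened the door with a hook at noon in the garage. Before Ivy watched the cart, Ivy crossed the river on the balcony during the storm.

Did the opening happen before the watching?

yes

The narrative orders the opening before the watching.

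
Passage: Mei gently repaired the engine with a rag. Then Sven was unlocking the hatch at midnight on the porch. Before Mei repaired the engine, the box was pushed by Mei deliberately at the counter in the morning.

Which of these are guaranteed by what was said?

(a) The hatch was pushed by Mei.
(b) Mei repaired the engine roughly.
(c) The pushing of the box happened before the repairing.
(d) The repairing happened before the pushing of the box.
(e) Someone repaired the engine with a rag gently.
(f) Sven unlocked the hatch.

(a) Not entailed — Mei pushed the box, not the hatch; the hatch belongs to the unlocking event.
(b) Not entailed — 'roughly' adds a manner not in (and inconsistent with) the original.
(c) Entailed — the narrative places the pushing before the repairing.
(d) Not entailed — the narrative places the pushing before the repairing, not after.
(e) Entailed — this follows by dropping conjuncts from the repairing event's description.
(f) Not entailed — 'was unlocking' is progressive on an accomplishment; it does not entail the completed 'unlocked'.

(c), (e)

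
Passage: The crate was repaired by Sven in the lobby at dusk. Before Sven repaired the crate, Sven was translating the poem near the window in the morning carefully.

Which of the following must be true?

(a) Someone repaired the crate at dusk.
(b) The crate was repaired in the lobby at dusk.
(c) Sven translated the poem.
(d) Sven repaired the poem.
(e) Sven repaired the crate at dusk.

(a), (b), (e)

(a) Entailed — dropping 'in the lobby' and generalizing the agent leaves a sub-description the original still satisfies.
(b) Entailed — generalizing the agent leaves a sub-description the original still satisfies.
(c) Not entailed — 'was translating' is progressive on an accomplishment; it does not entail the completed 'translated'.
(d) Not entailed — Sven repaired the crate, not the poem; the poem belongs to the translating event.
(e) Entailed — the original entails any weakening of itself; this just drops 'in the lobby'.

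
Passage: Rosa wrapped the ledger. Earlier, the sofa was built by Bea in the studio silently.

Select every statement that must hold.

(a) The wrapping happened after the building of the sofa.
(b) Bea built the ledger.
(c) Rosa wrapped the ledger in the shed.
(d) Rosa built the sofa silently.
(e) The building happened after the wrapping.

(a) Entailed — the narrative places the building before the wrapping.
(b) Not entailed — Bea built the sofa, not the ledger; the ledger belongs to the wrapping event.
(c) Not entailed — 'in the shed' adds information not in the original event.
(d) Not entailed — the passage has Bea building the sofa, not Rosa.
(e) Not entailed — the narrative places the building before the wrapping, not after.

(a)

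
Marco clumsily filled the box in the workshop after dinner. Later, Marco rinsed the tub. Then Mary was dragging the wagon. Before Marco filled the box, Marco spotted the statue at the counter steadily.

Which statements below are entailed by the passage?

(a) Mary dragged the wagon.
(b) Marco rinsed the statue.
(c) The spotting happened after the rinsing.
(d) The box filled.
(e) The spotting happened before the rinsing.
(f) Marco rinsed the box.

(a) Entailed — 'drag' is an activity; 'was dragging' entails that some dragging happened, so 'dragged' holds.
(b) Not entailed — Marco rinsed the tub, not the statue; the statue belongs to the spotting event.
(c) Not entailed — the narrative places the spotting before the rinsing, not after.
(d) Entailed — 'Marco filled the box' is causative; it entails the inchoative 'the box filled'.
(e) Entailed — the narrative places the spotting before the rinsing.
(f) Not entailed — Marco rinsed the tub, not the box; the box belongs to the filling event.

(a), (d), (e)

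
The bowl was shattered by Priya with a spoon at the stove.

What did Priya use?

a spoon

'with a spoon' marks the instrument of the shattering event.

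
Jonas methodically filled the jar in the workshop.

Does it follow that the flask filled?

Nothing is said about any flask; only the jar is affected.

no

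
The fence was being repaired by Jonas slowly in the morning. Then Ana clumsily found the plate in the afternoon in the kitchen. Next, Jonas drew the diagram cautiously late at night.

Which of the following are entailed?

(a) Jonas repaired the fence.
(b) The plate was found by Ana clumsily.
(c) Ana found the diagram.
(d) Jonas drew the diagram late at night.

(a) Not entailed — 'was repairing' is progressive on an accomplishment; it does not entail the completed 'repaired'.
(b) Entailed — dropping 'in the afternoon', 'in the kitchen' leaves a sub-description the original still satisfies.
(c) Not entailed — Ana found the plate, not the diagram; the diagram belongs to the drawing event.
(d) Entailed — the original entails any weakening of itself; this just drops 'cautiously'.

(b), (d)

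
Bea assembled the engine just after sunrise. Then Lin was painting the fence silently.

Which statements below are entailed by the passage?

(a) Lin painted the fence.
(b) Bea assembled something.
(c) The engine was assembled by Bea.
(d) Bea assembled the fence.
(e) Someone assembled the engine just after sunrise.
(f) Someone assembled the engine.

(a) Not entailed — 'was painting' is progressive on an accomplishment; it does not entail the completed 'painted'.
(b) Entailed — every conjunct here is already in the original assembling event.
(c) Entailed — dropping 'just after sunrise' leaves a sub-description the original still satisfies.
(d) Not entailed — Bea assembled the engine, not the fence; the fence belongs to the painting event.
(e) Entailed — this follows by dropping conjuncts from the assembling event's description.
(f) Entailed — dropping 'just after sunrise' and generalizing the agent leaves a sub-description the original still satisfies.

(b), (c), (e), (f)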